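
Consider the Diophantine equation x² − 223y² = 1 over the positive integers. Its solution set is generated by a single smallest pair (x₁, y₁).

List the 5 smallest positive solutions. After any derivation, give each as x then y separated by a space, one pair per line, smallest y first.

√223 → a₀=14, period (1,13,1,28); ℓ=4 even so k=3
a_0=14:  p_0=14·1+0=14,  q_0=14·0+1=1
…
a_2=13:  p_2=13·15+14=209,  q_2=13·1+1=14
a_3=1:  p_3=1·209+15=224,  q_3=1·14+1=15
fundamental: x₁=224, y₁=15  (since 50176 − 223·225 = 1)
(224+15√223)^2 = 100351 + 6720√223
(224+15√223)^3 = 44957024 + 3010545√223
(224+15√223)^4 = 20140646401 + 1348717440√223
(224+15√223)^5 = 9022964630624 + 604222402575√223

224 15
100351 6720
44957024 3010545
20140646401 1348717440
9022964630624 604222402575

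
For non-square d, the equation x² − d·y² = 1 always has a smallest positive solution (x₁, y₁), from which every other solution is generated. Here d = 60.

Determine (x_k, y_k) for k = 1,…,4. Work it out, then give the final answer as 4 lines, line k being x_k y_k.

√60 = [7; 1,2,1,14, …], period ℓ=4 (even) → k=3
i=0: a=7 ⇒ p=7, q=1
…
i=2: a=2 ⇒ p=23, q=3
i=3: a=1 ⇒ p=31, q=4
(x₁, y₁) = (31, 4);  31² − 60·4² = 1 ✓
n=2: (31,4)∘(31,4) = (31·31+60·4·4, 31·4+4·31) = (1921,248)
n=3: (1921,248)∘(31,4) = (31·1921+60·4·248, 31·248+4·1921) = (119071,15372)
n=4: (119071,15372)∘(31,4) = (31·119071+60·4·15372, 31·15372+4·119071) = (7380481,952816)

31 4
1921 248
119071 15372
7380481 952816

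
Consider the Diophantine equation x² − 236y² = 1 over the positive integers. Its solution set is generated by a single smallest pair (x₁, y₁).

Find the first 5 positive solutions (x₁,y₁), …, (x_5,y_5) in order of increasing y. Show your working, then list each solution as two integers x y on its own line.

561799 36570
631236232801 41089978860
709255768702176199 46168618067101710
796918363201596536611201 51874966922918257173720
895415879055878209574570044999 58286609084610939305810342850

√236 = [15; 2,1,3,5,1,6,1,5,3,1,2,30, …], period ℓ=12 (even) → k=11
step 0: (15, 1)  from 15·(1,0) + (0,1)
step 1: (31, 2)  from 2·(15,1) + (1,0)
…
step 3: (169, 11)  from 3·(46,3) + (31,2)
…
step 6: (7251, 472)  from 6·(1060,69) + (891,58)
…
step 8: (48806, 3177)  from 5·(8311,541) + (7251,472)
step 9: (154729, 10072)  from 3·(48806,3177) + (8311,541)
step 10: (203535, 13249)  from 1·(154729,10072) + (48806,3177)
step 11: (561799, 36570)  from 2·(203535,13249) + (154729,10072)
→ (561799, 36570).  Check: 561799²=315618116401, 236·36570²=315618116400, difference 1.
(561799+36570√236)^2 = 631236232801 + 41089978860√236
(561799+36570√236)^3 = 709255768702176199 + 46168618067101710√236
(561799+36570√236)^4 = 796918363201596536611201 + 51874966922918257173720√236
(561799+36570√236)^5 = 895415879055878209574570044999 + 58286609084610939305810342850√236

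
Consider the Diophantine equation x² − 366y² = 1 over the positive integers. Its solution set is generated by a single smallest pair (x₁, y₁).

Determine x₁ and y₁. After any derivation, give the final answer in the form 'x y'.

907925 47458

[19; 7,1,1,1,2,12,2,1,1,1,7,38] for √366; ℓ=12 ⇒ convergent index 11
k=0  a_k=19  p_k/q_k = 19/1
k=1  a_k=7  p_k/q_k = 134/7
k=2  a_k=1  p_k/q_k = 153/8
k=3  a_k=1  p_k/q_k = 287/15
k=4  a_k=1  p_k/q_k = 440/23
k=5  a_k=2  p_k/q_k = 1167/61
k=6  a_k=12  p_k/q_k = 14444/755
…
k=8  a_k=1  p_k/q_k = 44499/2326
k=9  a_k=1  p_k/q_k = 74554/3897
k=10  a_k=1  p_k/q_k = 119053/6223
k=11  a_k=7  p_k/q_k = 907925/47458
→ (907925, 47458).  Check: 907925²=824327805625, 366·47458²=824327805624, difference 1.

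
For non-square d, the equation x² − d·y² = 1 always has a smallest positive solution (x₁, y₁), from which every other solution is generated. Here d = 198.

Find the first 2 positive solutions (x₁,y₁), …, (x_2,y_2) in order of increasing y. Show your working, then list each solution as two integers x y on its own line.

√198 → a₀=14, period (14,28); ℓ=2 even so k=1
k=0  a_k=14  p_k/q_k = 14/1
k=1  a_k=14  p_k/q_k = 197/14
(x₁, y₁) = (197, 14);  197² − 198·14² = 1 ✓
(x_2, y_2) = (197·197 + 198·14·14, 197·14 + 14·197) = (77617, 5516)

197 14
77617 5516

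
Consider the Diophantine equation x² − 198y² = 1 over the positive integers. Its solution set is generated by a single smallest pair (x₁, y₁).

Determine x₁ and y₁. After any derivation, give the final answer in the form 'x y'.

197 14

[14; 14,28] for √198; ℓ=2 ⇒ convergent index 1
i=0: a=14 ⇒ p=14, q=1
i=1: a=14 ⇒ p=197, q=14
fundamental: x₁=197, y₁=14  (since 38809 − 198·196 = 1)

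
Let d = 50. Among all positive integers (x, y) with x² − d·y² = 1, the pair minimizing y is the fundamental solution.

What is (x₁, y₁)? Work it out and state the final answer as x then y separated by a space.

√50 = [7; 14, …], period ℓ=1 (odd) → k=1
k=0  a_k=7  p_k/q_k = 7/1
k=1  a_k=14  p_k/q_k = 99/14
fundamental: x₁=99, y₁=14  (since 9801 − 50·196 = 1)

99 14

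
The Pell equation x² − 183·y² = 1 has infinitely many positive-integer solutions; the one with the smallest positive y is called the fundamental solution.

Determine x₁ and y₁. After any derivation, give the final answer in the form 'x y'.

√183 → a₀=13, period (1,1,8,1,1,26); ℓ=6 even so k=5
a_0=13:  p_0=13·1+0=13,  q_0=13·0+1=1
a_1=1:  p_1=1·13+1=14,  q_1=1·1+0=1
…
a_3=8:  p_3=8·27+14=230,  q_3=8·2+1=17
a_4=1:  p_4=1·230+27=257,  q_4=1·17+2=19
a_5=1:  p_5=1·257+230=487,  q_5=1·19+17=36
fundamental: x₁=487, y₁=36  (since 237169 − 183·1296 = 1)

487 36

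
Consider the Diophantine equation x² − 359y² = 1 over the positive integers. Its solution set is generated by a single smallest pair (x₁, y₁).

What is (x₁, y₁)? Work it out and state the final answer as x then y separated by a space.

√359 = [18; 1,17,1,36, …], period ℓ=4 (even) → k=3
step 0: (18, 1)  from 18·(1,0) + (0,1)
step 1: (19, 1)  from 1·(18,1) + (1,0)
step 2: (341, 18)  from 17·(19,1) + (18,1)
step 3: (360, 19)  from 1·(341,18) + (19,1)
(x₁, y₁) = (360, 19);  360² − 359·19² = 1 ✓

360 19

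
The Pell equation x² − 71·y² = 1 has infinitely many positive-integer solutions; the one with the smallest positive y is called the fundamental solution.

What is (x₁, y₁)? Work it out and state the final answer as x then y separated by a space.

d=71: √d = [8; 2,2,1,7,1,2,2,16] (ℓ=8, even), read p_7/q_7
k=0  a_k=8  p_k/q_k = 8/1
…
k=3  a_k=1  p_k/q_k = 59/7
k=4  a_k=7  p_k/q_k = 455/54
k=5  a_k=1  p_k/q_k = 514/61
k=6  a_k=2  p_k/q_k = 1483/176
k=7  a_k=2  p_k/q_k = 3480/413
fundamental: x₁=3480, y₁=413  (since 12110400 − 71·170569 = 1)

3480 413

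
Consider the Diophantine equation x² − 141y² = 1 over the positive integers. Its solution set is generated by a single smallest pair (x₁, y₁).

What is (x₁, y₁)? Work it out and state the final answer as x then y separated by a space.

√141 = [11; 1,6,1,22, …], period ℓ=4 (even) → k=3
i=0: a=11 ⇒ p=11, q=1
…
i=2: a=6 ⇒ p=83, q=7
i=3: a=1 ⇒ p=95, q=8
(x₁, y₁) = (95, 8);  95² − 141·8² = 1 ✓

95 8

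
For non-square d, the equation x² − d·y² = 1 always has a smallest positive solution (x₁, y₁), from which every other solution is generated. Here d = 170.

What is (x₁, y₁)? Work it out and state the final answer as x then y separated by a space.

339 26

√170 → a₀=13, period (26); ℓ=1 odd so k=1
step 0: (13, 1)  from 13·(1,0) + (0,1)
step 1: (339, 26)  from 26·(13,1) + (1,0)
fundamental: x₁=339, y₁=26  (since 114921 − 170·676 = 1)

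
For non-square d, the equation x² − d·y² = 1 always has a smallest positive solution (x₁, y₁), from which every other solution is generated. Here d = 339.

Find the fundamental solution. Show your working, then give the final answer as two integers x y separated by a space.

97970 5321

√339 = [18; 2,2,2,1,17,1,2,2,2,36, …], period ℓ=10 (even) → k=9
k=0  a_k=18  p_k/q_k = 18/1
…
k=2  a_k=2  p_k/q_k = 92/5
…
k=5  a_k=17  p_k/q_k = 5542/301
k=6  a_k=1  p_k/q_k = 5855/318
k=7  a_k=2  p_k/q_k = 17252/937
k=8  a_k=2  p_k/q_k = 40359/2192
k=9  a_k=2  p_k/q_k = 97970/5321
fundamental: x₁=97970, y₁=5321  (since 9598120900 − 339·28313041 = 1)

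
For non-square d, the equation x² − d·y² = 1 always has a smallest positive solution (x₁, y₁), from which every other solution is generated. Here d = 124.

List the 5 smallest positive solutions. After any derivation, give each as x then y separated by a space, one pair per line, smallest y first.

4620799 414960
42703566796801 3834893506080
394649197502177907199 35440544156001500880
3647189234337689639247667201 327527261991011323636100160
33705856733676329245494460531519999 3026875289361570825948579964954800

[11; 7,2,1,1,1,…,2,7,22] for √124; ℓ=16 ⇒ convergent index 15
k=0  a_k=11  p_k/q_k = 11/1
…
k=3  a_k=1  p_k/q_k = 245/22
…
k=11  a_k=1  p_k/q_k = 84875/7622
…
k=14  a_k=2  p_k/q_k = 626251/56239
k=15  a_k=7  p_k/q_k = 4620799/414960
fundamental: x₁=4620799, y₁=414960  (since 21351783398401 − 124·172191801600 = 1)
(4620799+414960√124)^2 = 42703566796801 + 3834893506080√124
(4620799+414960√124)^3 = 394649197502177907199 + 35440544156001500880√124
(4620799+414960√124)^4 = 3647189234337689639247667201 + 327527261991011323636100160√124
(4620799+414960√124)^5 = 33705856733676329245494460531519999 + 3026875289361570825948579964954800√124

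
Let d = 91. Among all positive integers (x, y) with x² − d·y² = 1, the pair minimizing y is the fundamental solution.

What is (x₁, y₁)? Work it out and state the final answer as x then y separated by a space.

d=91: √d = [9; 1,1,5,1,5,1,1,18] (ℓ=8, even), read p_7/q_7
step 0: (9, 1)  from 9·(1,0) + (0,1)
…
step 2: (19, 2)  from 1·(10,1) + (9,1)
step 3: (105, 11)  from 5·(19,2) + (10,1)
step 4: (124, 13)  from 1·(105,11) + (19,2)
step 5: (725, 76)  from 5·(124,13) + (105,11)
step 6: (849, 89)  from 1·(725,76) + (124,13)
step 7: (1574, 165)  from 1·(849,89) + (725,76)
(x₁, y₁) = (1574, 165);  1574² − 91·165² = 1 ✓

1574 165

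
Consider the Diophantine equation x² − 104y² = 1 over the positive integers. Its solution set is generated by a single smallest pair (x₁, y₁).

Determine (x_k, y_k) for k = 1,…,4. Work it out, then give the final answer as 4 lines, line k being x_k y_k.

[10; 5,20] for √104; ℓ=2 ⇒ convergent index 1
a_0=10:  p_0=10·1+0=10,  q_0=10·0+1=1
a_1=5:  p_1=5·10+1=51,  q_1=5·1+0=5
fundamental: x₁=51, y₁=5  (since 2601 − 104·25 = 1)
(51+5√104)^2 = 5201 + 510√104
(51+5√104)^3 = 530451 + 52015√104
(51+5√104)^4 = 54100801 + 5305020√104

51 5
5201 510
530451 52015
54100801 5305020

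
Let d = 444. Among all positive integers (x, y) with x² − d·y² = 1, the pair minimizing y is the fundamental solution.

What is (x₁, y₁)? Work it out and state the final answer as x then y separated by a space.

d=444: √d = [21; 14,42] (ℓ=2, even), read p_1/q_1
k=0  a_k=21  p_k/q_k = 21/1
k=1  a_k=14  p_k/q_k = 295/14
fundamental: x₁=295, y₁=14  (since 87025 − 444·196 = 1)

295 14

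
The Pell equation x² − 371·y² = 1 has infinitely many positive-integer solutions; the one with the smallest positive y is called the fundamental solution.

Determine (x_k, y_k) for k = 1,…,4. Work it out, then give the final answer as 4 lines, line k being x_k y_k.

1695 88
5746049 298320
19479104415 1011304712
66034158220801 3428322675360

[19; 3,1,4,1,3,38] for √371; ℓ=6 ⇒ convergent index 5
a_0=19:  p_0=19·1+0=19,  q_0=19·0+1=1
a_1=3:  p_1=3·19+1=58,  q_1=3·1+0=3
a_2=1:  p_2=1·58+19=77,  q_2=1·3+1=4
a_3=4:  p_3=4·77+58=366,  q_3=4·4+3=19
a_4=1:  p_4=1·366+77=443,  q_4=1·19+4=23
a_5=3:  p_5=3·443+366=1695,  q_5=3·23+19=88
(x₁, y₁) = (1695, 88);  1695² − 371·88² = 1 ✓
k=2:  x_2 = 1695·1695+371·88·88 = 5746049,  y_2 = 1695·88+88·1695 = 298320
k=3:  x_3 = 1695·5746049+371·88·298320 = 19479104415,  y_3 = 1695·298320+88·5746049 = 1011304712
k=4:  x_4 = 1695·19479104415+371·88·1011304712 = 66034158220801,  y_4 = 1695·1011304712+88·19479104415 = 3428322675360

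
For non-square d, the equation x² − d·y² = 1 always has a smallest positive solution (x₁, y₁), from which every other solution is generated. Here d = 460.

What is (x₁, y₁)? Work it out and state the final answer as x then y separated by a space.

[21; 2,4,3,1,2,10,2,1,3,4,2,42] for √460; ℓ=12 ⇒ convergent index 11
k=0  a_k=21  p_k/q_k = 21/1
k=1  a_k=2  p_k/q_k = 43/2
k=2  a_k=4  p_k/q_k = 193/9
k=3  a_k=3  p_k/q_k = 622/29
k=4  a_k=1  p_k/q_k = 815/38
k=5  a_k=2  p_k/q_k = 2252/105
…
k=7  a_k=2  p_k/q_k = 48922/2281
…
k=9  a_k=3  p_k/q_k = 265693/12388
k=10  a_k=4  p_k/q_k = 1135029/52921
k=11  a_k=2  p_k/q_k = 2535751/118230
→ (2535751, 118230).  Check: 2535751²=6430033134001, 460·118230²=6430033134000, difference 1.

2535751 118230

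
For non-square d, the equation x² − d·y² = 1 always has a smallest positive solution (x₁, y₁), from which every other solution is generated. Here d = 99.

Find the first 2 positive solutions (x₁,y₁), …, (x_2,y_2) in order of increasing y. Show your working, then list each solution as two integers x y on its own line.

10 1
199 20

√99 → a₀=9, period (1,18); ℓ=2 even so k=1
i=0: a=9 ⇒ p=9, q=1
i=1: a=1 ⇒ p=10, q=1
(x₁, y₁) = (10, 1);  10² − 99·1² = 1 ✓
(10+1√99)^2 = 199 + 20√99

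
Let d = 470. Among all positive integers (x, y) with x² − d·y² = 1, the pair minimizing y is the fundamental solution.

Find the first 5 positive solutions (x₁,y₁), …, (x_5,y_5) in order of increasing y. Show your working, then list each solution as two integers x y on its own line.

[21; 1,2,8,2,1,42] for √470; ℓ=6 ⇒ convergent index 5
i=0: a=21 ⇒ p=21, q=1
i=1: a=1 ⇒ p=22, q=1
i=2: a=2 ⇒ p=65, q=3
i=3: a=8 ⇒ p=542, q=25
i=4: a=2 ⇒ p=1149, q=53
i=5: a=1 ⇒ p=1691, q=78
fundamental: x₁=1691, y₁=78  (since 2859481 − 470·6084 = 1)
n=2: (1691,78)∘(1691,78) = (1691·1691+470·78·78, 1691·78+78·1691) = (5718961,263796)
n=3: (5718961,263796)∘(1691,78) = (1691·5718961+470·78·263796, 1691·263796+78·5718961) = (19341524411,892157994)
n=4: (19341524411,892157994)∘(1691,78) = (1691·19341524411+470·78·892157994, 1691·892157994+78·19341524411) = (65413029839041,3017278071912)
n=5: (65413029839041,3017278071912)∘(1691,78) = (1691·65413029839041+470·78·3017278071912, 1691·3017278071912+78·65413029839041) = (221226847574112251,10204433547048390)

1691 78
5718961 263796
19341524411 892157994
65413029839041 3017278071912
221226847574112251 10204433547048390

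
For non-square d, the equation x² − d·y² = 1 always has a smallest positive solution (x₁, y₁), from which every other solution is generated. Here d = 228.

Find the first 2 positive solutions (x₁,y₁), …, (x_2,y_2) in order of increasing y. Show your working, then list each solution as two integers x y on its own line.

√228 = [15; 10,30, …], period ℓ=2 (even) → k=1
a_0=15:  p_0=15·1+0=15,  q_0=15·0+1=1
a_1=10:  p_1=10·15+1=151,  q_1=10·1+0=10
fundamental: x₁=151, y₁=10  (since 22801 − 228·100 = 1)
(x_2, y_2) = (151·151 + 228·10·10, 151·10 + 10·151) = (45601, 3020)

151 10
45601 3020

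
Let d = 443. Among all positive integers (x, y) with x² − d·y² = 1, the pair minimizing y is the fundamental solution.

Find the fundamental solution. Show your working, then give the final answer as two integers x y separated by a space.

442 21

d=443: √d = [21; 21,42] (ℓ=2, even), read p_1/q_1
a_0=21:  p_0=21·1+0=21,  q_0=21·0+1=1
a_1=21:  p_1=21·21+1=442,  q_1=21·1+0=21
→ (442, 21).  Check: 442²=195364, 443·21²=195363, difference 1.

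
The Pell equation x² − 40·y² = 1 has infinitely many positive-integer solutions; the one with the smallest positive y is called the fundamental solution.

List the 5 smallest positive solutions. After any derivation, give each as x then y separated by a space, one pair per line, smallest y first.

19 3
721 114
27379 4329
1039681 164388
39480499 6242415

√40 → a₀=6, period (3,12); ℓ=2 even so k=1
a_0=6:  p_0=6·1+0=6,  q_0=6·0+1=1
a_1=3:  p_1=3·6+1=19,  q_1=3·1+0=3
(x₁, y₁) = (19, 3);  19² − 40·3² = 1 ✓
(x_2, y_2) = (19·19 + 40·3·3, 19·3 + 3·19) = (721, 114)
(x_3, y_3) = (19·721 + 40·3·114, 19·114 + 3·721) = (27379, 4329)
(x_4, y_4) = (19·27379 + 40·3·4329, 19·4329 + 3·27379) = (1039681, 164388)
(x_5, y_5) = (19·1039681 + 40·3·164388, 19·164388 + 3·1039681) = (39480499, 6242415)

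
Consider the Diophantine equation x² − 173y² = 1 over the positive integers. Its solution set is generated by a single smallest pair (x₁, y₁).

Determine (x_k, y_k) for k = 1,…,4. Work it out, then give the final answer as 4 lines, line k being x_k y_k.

2499849 190060
12498490045601 950242601880
62488675684008728649 4750926036134042180
312424506839974574118902401 23753195401006348176659760

[13; 6,1,1,6,26] for √173; ℓ=5 ⇒ convergent index 9
a_0=13:  p_0=13·1+0=13,  q_0=13·0+1=1
a_1=6:  p_1=6·13+1=79,  q_1=6·1+0=6
a_2=1:  p_2=1·79+13=92,  q_2=1·6+1=7
a_3=1:  p_3=1·92+79=171,  q_3=1·7+6=13
a_4=6:  p_4=6·171+92=1118,  q_4=6·13+7=85
a_5=26:  p_5=26·1118+171=29239,  q_5=26·85+13=2223
a_6=6:  p_6=6·29239+1118=176552,  q_6=6·2223+85=13423
…
a_8=1:  p_8=1·205791+176552=382343,  q_8=1·15646+13423=29069
a_9=6:  p_9=6·382343+205791=2499849,  q_9=6·29069+15646=190060
fundamental: x₁=2499849, y₁=190060  (since 6249245022801 − 173·36122803600 = 1)
n=2: (2499849,190060)∘(2499849,190060) = (2499849·2499849+173·190060·190060, 2499849·190060+190060·2499849) = (12498490045601,950242601880)
n=3: (12498490045601,950242601880)∘(2499849,190060) = (2499849·12498490045601+173·190060·950242601880, 2499849·950242601880+190060·12498490045601) = (62488675684008728649,4750926036134042180)
n=4: (62488675684008728649,4750926036134042180)∘(2499849,190060) = (2499849·62488675684008728649+173·190060·4750926036134042180, 2499849·4750926036134042180+190060·62488675684008728649) = (312424506839974574118902401,23753195401006348176659760)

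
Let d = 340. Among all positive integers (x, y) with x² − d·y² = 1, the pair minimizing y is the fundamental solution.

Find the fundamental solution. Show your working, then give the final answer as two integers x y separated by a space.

285769 15498

[18; 2,3,1,1,1,…,3,2,36] for √340; ℓ=14 ⇒ convergent index 13
i=0: a=18 ⇒ p=18, q=1
i=1: a=2 ⇒ p=37, q=2
…
i=5: a=1 ⇒ p=461, q=25
i=6: a=1 ⇒ p=756, q=41
i=7: a=8 ⇒ p=6509, q=353
…
i=10: a=1 ⇒ p=21039, q=1141
i=11: a=1 ⇒ p=34813, q=1888
i=12: a=3 ⇒ p=125478, q=6805
i=13: a=2 ⇒ p=285769, q=15498
fundamental: x₁=285769, y₁=15498  (since 81663921361 − 340·240188004 = 1)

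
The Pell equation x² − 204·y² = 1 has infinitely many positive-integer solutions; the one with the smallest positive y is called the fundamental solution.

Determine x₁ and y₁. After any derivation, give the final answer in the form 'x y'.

√204 → a₀=14, period (3,1,1,6,1,1,3,28); ℓ=8 even so k=7
k=0  a_k=14  p_k/q_k = 14/1
…
k=3  a_k=1  p_k/q_k = 100/7
k=4  a_k=6  p_k/q_k = 657/46
…
k=6  a_k=1  p_k/q_k = 1414/99
k=7  a_k=3  p_k/q_k = 4999/350
→ (4999, 350).  Check: 4999²=24990001, 204·350²=24990000, difference 1.

4999 350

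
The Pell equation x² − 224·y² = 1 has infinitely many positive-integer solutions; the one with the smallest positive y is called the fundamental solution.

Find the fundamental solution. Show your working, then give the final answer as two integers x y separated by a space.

15 1

√224 → a₀=14, period (1,28); ℓ=2 even so k=1
i=0: a=14 ⇒ p=14, q=1
i=1: a=1 ⇒ p=15, q=1
→ (15, 1).  Check: 15²=225, 224·1²=224, difference 1.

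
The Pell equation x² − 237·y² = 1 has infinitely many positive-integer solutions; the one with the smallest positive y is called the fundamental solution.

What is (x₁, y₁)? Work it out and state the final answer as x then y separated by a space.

d=237: √d = [15; 2,1,1,7,10,7,1,1,2,30] (ℓ=10, even), read p_9/q_9
a_0=15:  p_0=15·1+0=15,  q_0=15·0+1=1
a_1=2:  p_1=2·15+1=31,  q_1=2·1+0=2
a_2=1:  p_2=1·31+15=46,  q_2=1·2+1=3
a_3=1:  p_3=1·46+31=77,  q_3=1·3+2=5
a_4=7:  p_4=7·77+46=585,  q_4=7·5+3=38
a_5=10:  p_5=10·585+77=5927,  q_5=10·38+5=385
a_6=7:  p_6=7·5927+585=42074,  q_6=7·385+38=2733
a_7=1:  p_7=1·42074+5927=48001,  q_7=1·2733+385=3118
a_8=1:  p_8=1·48001+42074=90075,  q_8=1·3118+2733=5851
a_9=2:  p_9=2·90075+48001=228151,  q_9=2·5851+3118=14820
(x₁, y₁) = (228151, 14820);  228151² − 237·14820² = 1 ✓

228151 14820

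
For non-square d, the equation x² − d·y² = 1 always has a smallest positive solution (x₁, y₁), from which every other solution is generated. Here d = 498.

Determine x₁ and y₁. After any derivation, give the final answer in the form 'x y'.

179777 8056

[22; 3,6,22,6,3,44] for √498; ℓ=6 ⇒ convergent index 5
k=0  a_k=22  p_k/q_k = 22/1
k=1  a_k=3  p_k/q_k = 67/3
…
k=4  a_k=6  p_k/q_k = 56794/2545
k=5  a_k=3  p_k/q_k = 179777/8056
→ (179777, 8056).  Check: 179777²=32319769729, 498·8056²=32319769728, difference 1.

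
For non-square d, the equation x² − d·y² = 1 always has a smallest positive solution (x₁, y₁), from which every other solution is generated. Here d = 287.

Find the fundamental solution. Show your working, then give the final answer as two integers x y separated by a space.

[16; 1,15,1,32] for √287; ℓ=4 ⇒ convergent index 3
k=0  a_k=16  p_k/q_k = 16/1
k=1  a_k=1  p_k/q_k = 17/1
k=2  a_k=15  p_k/q_k = 271/16
k=3  a_k=1  p_k/q_k = 288/17
(x₁, y₁) = (288, 17);  288² − 287·17² = 1 ✓

288 17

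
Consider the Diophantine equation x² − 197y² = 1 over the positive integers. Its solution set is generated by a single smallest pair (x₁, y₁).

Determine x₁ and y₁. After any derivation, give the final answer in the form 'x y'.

√197 → a₀=14, period (28); ℓ=1 odd so k=1
i=0: a=14 ⇒ p=14, q=1
i=1: a=28 ⇒ p=393, q=28
fundamental: x₁=393, y₁=28  (since 154449 − 197·784 = 1)

393 28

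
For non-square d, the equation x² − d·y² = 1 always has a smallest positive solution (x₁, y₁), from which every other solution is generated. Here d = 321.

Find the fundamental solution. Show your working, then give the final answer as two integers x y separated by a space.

√321 = [17; 1,10,1,34, …], period ℓ=4 (even) → k=3
a_0=17:  p_0=17·1+0=17,  q_0=17·0+1=1
a_1=1:  p_1=1·17+1=18,  q_1=1·1+0=1
a_2=10:  p_2=10·18+17=197,  q_2=10·1+1=11
a_3=1:  p_3=1·197+18=215,  q_3=1·11+1=12
(x₁, y₁) = (215, 12);  215² − 321·12² = 1 ✓

215 12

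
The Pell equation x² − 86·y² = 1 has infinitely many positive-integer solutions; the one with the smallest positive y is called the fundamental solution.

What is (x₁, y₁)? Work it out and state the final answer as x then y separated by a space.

[9; 3,1,1,1,8,1,1,1,3,18] for √86; ℓ=10 ⇒ convergent index 9
a_0=9:  p_0=9·1+0=9,  q_0=9·0+1=1
…
a_7=1:  p_7=1·983+881=1864,  q_7=1·106+95=201
a_8=1:  p_8=1·1864+983=2847,  q_8=1·201+106=307
a_9=3:  p_9=3·2847+1864=10405,  q_9=3·307+201=1122
(x₁, y₁) = (10405, 1122);  10405² − 86·1122² = 1 ✓

10405 1122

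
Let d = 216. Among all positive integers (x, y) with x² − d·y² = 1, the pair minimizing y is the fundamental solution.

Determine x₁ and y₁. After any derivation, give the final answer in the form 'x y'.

√216 = [14; 1,2,3,2,1,28, …], period ℓ=6 (even) → k=5
step 0: (14, 1)  from 14·(1,0) + (0,1)
step 1: (15, 1)  from 1·(14,1) + (1,0)
…
step 3: (147, 10)  from 3·(44,3) + (15,1)
step 4: (338, 23)  from 2·(147,10) + (44,3)
step 5: (485, 33)  from 1·(338,23) + (147,10)
→ (485, 33).  Check: 485²=235225, 216·33²=235224, difference 1.

485 33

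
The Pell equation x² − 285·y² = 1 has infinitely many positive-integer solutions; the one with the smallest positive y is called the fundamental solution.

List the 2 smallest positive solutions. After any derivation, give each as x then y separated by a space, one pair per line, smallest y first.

2431 144
11819521 700128

√285 = [16; 1,7,2,7,1,32, …], period ℓ=6 (even) → k=5
step 0: (16, 1)  from 16·(1,0) + (0,1)
step 1: (17, 1)  from 1·(16,1) + (1,0)
…
step 3: (287, 17)  from 2·(135,8) + (17,1)
step 4: (2144, 127)  from 7·(287,17) + (135,8)
step 5: (2431, 144)  from 1·(2144,127) + (287,17)
fundamental: x₁=2431, y₁=144  (since 5909761 − 285·20736 = 1)
k=2:  x_2 = 2431·2431+285·144·144 = 11819521,  y_2 = 2431·144+144·2431 = 700128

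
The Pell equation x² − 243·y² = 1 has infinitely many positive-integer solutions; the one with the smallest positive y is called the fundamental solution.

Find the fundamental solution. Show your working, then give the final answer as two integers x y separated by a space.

70226 4505

√243 → a₀=15, period (1,1,2,3,15,3,2,1,1,30); ℓ=10 even so k=9
i=0: a=15 ⇒ p=15, q=1
i=1: a=1 ⇒ p=16, q=1
i=2: a=1 ⇒ p=31, q=2
…
i=4: a=3 ⇒ p=265, q=17
i=5: a=15 ⇒ p=4053, q=260
i=6: a=3 ⇒ p=12424, q=797
…
i=8: a=1 ⇒ p=41325, q=2651
i=9: a=1 ⇒ p=70226, q=4505
(x₁, y₁) = (70226, 4505);  70226² − 243·4505² = 1 ✓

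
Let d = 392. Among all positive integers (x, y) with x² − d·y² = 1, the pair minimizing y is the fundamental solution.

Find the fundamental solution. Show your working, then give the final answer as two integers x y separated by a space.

[19; 1,3,1,38] for √392; ℓ=4 ⇒ convergent index 3
i=0: a=19 ⇒ p=19, q=1
i=1: a=1 ⇒ p=20, q=1
i=2: a=3 ⇒ p=79, q=4
i=3: a=1 ⇒ p=99, q=5
(x₁, y₁) = (99, 5);  99² − 392·5² = 1 ✓

99 5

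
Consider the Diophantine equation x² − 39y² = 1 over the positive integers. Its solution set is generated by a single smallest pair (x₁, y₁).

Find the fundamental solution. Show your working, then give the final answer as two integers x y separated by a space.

25 4

√39 = [6; 4,12, …], period ℓ=2 (even) → k=1
a_0=6:  p_0=6·1+0=6,  q_0=6·0+1=1
a_1=4:  p_1=4·6+1=25,  q_1=4·1+0=4
(x₁, y₁) = (25, 4);  25² − 39·4² = 1 ✓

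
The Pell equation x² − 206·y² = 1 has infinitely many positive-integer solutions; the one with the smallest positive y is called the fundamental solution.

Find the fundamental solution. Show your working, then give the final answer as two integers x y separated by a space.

√206 = [14; 2,1,5,14,5,1,2,28, …], period ℓ=8 (even) → k=7
step 0: (14, 1)  from 14·(1,0) + (0,1)
step 1: (29, 2)  from 2·(14,1) + (1,0)
step 2: (43, 3)  from 1·(29,2) + (14,1)
…
step 4: (3459, 241)  from 14·(244,17) + (43,3)
step 5: (17539, 1222)  from 5·(3459,241) + (244,17)
step 6: (20998, 1463)  from 1·(17539,1222) + (3459,241)
step 7: (59535, 4148)  from 2·(20998,1463) + (17539,1222)
→ (59535, 4148).  Check: 59535²=3544416225, 206·4148²=3544416224, difference 1.

59535 4148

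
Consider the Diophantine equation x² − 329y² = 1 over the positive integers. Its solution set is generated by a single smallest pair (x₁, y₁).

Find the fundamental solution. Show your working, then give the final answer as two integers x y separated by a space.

2376415 131016

√329 = [18; 7,4,2,1,1,4,1,1,2,4,7,36, …], period ℓ=12 (even) → k=11
k=0  a_k=18  p_k/q_k = 18/1
k=1  a_k=7  p_k/q_k = 127/7
k=2  a_k=4  p_k/q_k = 526/29
k=3  a_k=2  p_k/q_k = 1179/65
k=4  a_k=1  p_k/q_k = 1705/94
k=5  a_k=1  p_k/q_k = 2884/159
k=6  a_k=4  p_k/q_k = 13241/730
…
k=8  a_k=1  p_k/q_k = 29366/1619
k=9  a_k=2  p_k/q_k = 74857/4127
k=10  a_k=4  p_k/q_k = 328794/18127
k=11  a_k=7  p_k/q_k = 2376415/131016
fundamental: x₁=2376415, y₁=131016  (since 5647348252225 − 329·17165192256 = 1)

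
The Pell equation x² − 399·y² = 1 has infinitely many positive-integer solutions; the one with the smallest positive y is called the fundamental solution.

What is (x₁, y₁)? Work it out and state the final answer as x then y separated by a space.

20 1

d=399: √d = [19; 1,38] (ℓ=2, even), read p_1/q_1
a_0=19:  p_0=19·1+0=19,  q_0=19·0+1=1
a_1=1:  p_1=1·19+1=20,  q_1=1·1+0=1
→ (20, 1).  Check: 20²=400, 399·1²=399, difference 1.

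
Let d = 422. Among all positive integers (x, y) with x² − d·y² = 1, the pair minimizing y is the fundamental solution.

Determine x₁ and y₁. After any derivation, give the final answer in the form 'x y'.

[20; 1,1,5,2,1,…,1,1,40] for √422; ℓ=14 ⇒ convergent index 13
k=0  a_k=20  p_k/q_k = 20/1
k=1  a_k=1  p_k/q_k = 21/1
…
k=3  a_k=5  p_k/q_k = 226/11
k=4  a_k=2  p_k/q_k = 493/24
…
k=6  a_k=3  p_k/q_k = 2650/129
…
k=8  a_k=3  p_k/q_k = 163807/7974
k=9  a_k=1  p_k/q_k = 217526/10589
k=10  a_k=2  p_k/q_k = 598859/29152
k=11  a_k=5  p_k/q_k = 3211821/156349
k=12  a_k=1  p_k/q_k = 3810680/185501
k=13  a_k=1  p_k/q_k = 7022501/341850
→ (7022501, 341850).  Check: 7022501²=49315520295001, 422·341850²=49315520295000, difference 1.

7022501 341850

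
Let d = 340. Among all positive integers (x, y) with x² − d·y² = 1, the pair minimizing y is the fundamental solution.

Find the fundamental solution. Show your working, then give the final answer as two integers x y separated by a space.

√340 = [18; 2,3,1,1,1,…,3,2,36, …], period ℓ=14 (even) → k=13
a_0=18:  p_0=18·1+0=18,  q_0=18·0+1=1
a_1=2:  p_1=2·18+1=37,  q_1=2·1+0=2
a_2=3:  p_2=3·37+18=129,  q_2=3·2+1=7
a_3=1:  p_3=1·129+37=166,  q_3=1·7+2=9
a_4=1:  p_4=1·166+129=295,  q_4=1·9+7=16
…
a_7=8:  p_7=8·756+461=6509,  q_7=8·41+25=353
a_8=1:  p_8=1·6509+756=7265,  q_8=1·353+41=394
…
a_10=1:  p_10=1·13774+7265=21039,  q_10=1·747+394=1141
…
a_12=3:  p_12=3·34813+21039=125478,  q_12=3·1888+1141=6805
a_13=2:  p_13=2·125478+34813=285769,  q_13=2·6805+1888=15498
fundamental: x₁=285769, y₁=15498  (since 81663921361 − 340·240188004 = 1)

285769 15498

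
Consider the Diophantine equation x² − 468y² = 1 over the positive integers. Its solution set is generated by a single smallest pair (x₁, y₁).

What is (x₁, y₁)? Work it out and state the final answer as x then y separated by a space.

649 30

d=468: √d = [21; 1,1,1,2,1,1,1,42] (ℓ=8, even), read p_7/q_7
i=0: a=21 ⇒ p=21, q=1
i=1: a=1 ⇒ p=22, q=1
…
i=3: a=1 ⇒ p=65, q=3
i=4: a=2 ⇒ p=173, q=8
i=5: a=1 ⇒ p=238, q=11
i=6: a=1 ⇒ p=411, q=19
i=7: a=1 ⇒ p=649, q=30
(x₁, y₁) = (649, 30);  649² − 468·30² = 1 ✓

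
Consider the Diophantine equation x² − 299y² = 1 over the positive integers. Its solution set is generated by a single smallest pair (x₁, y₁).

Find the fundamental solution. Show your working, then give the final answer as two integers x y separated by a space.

415 24

[17; 3,2,3,34] for √299; ℓ=4 ⇒ convergent index 3
i=0: a=17 ⇒ p=17, q=1
i=1: a=3 ⇒ p=52, q=3
i=2: a=2 ⇒ p=121, q=7
i=3: a=3 ⇒ p=415, q=24
→ (415, 24).  Check: 415²=172225, 299·24²=172224, difference 1.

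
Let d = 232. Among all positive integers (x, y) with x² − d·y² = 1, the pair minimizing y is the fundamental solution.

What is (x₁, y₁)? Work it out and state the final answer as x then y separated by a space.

√232 → a₀=15, period (4,3,7,3,4,30); ℓ=6 even so k=5
i=0: a=15 ⇒ p=15, q=1
i=1: a=4 ⇒ p=61, q=4
i=2: a=3 ⇒ p=198, q=13
i=3: a=7 ⇒ p=1447, q=95
i=4: a=3 ⇒ p=4539, q=298
i=5: a=4 ⇒ p=19603, q=1287
→ (19603, 1287).  Check: 19603²=384277609, 232·1287²=384277608, difference 1.

19603 1287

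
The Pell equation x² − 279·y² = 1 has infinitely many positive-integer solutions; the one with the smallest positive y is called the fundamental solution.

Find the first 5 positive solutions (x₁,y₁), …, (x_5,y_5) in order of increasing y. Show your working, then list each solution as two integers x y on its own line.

1520 91
4620799 276640
14047227440 840985509
42703566796801 2556595670720
129818829015047600 7772049998003291

d=279: √d = [16; 1,2,2,1,2,2,1,32] (ℓ=8, even), read p_7/q_7
a_0=16:  p_0=16·1+0=16,  q_0=16·0+1=1
a_1=1:  p_1=1·16+1=17,  q_1=1·1+0=1
a_2=2:  p_2=2·17+16=50,  q_2=2·1+1=3
…
a_4=1:  p_4=1·117+50=167,  q_4=1·7+3=10
a_5=2:  p_5=2·167+117=451,  q_5=2·10+7=27
a_6=2:  p_6=2·451+167=1069,  q_6=2·27+10=64
a_7=1:  p_7=1·1069+451=1520,  q_7=1·64+27=91
→ (1520, 91).  Check: 1520²=2310400, 279·91²=2310399, difference 1.
n=2: (1520,91)∘(1520,91) = (1520·1520+279·91·91, 1520·91+91·1520) = (4620799,276640)
n=3: (4620799,276640)∘(1520,91) = (1520·4620799+279·91·276640, 1520·276640+91·4620799) = (14047227440,840985509)
n=4: (14047227440,840985509)∘(1520,91) = (1520·14047227440+279·91·840985509, 1520·840985509+91·14047227440) = (42703566796801,2556595670720)
n=5: (42703566796801,2556595670720)∘(1520,91) = (1520·42703566796801+279·91·2556595670720, 1520·2556595670720+91·42703566796801) = (129818829015047600,7772049998003291)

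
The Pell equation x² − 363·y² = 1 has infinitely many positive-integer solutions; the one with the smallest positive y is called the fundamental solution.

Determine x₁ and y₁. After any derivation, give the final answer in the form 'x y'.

d=363: √d = [19; 19,38] (ℓ=2, even), read p_1/q_1
i=0: a=19 ⇒ p=19, q=1
i=1: a=19 ⇒ p=362, q=19
fundamental: x₁=362, y₁=19  (since 131044 − 363·361 = 1)

362 19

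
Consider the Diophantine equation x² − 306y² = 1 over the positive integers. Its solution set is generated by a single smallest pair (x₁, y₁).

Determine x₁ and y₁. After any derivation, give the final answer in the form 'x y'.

[17; 2,34] for √306; ℓ=2 ⇒ convergent index 1
k=0  a_k=17  p_k/q_k = 17/1
k=1  a_k=2  p_k/q_k = 35/2
→ (35, 2).  Check: 35²=1225, 306·2²=1224, difference 1.

35 2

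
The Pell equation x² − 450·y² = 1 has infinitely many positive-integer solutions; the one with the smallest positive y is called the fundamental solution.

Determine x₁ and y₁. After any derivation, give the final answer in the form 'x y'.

[21; 4,1,2,4,2,1,4,42] for √450; ℓ=8 ⇒ convergent index 7
k=0  a_k=21  p_k/q_k = 21/1
k=1  a_k=4  p_k/q_k = 85/4
k=2  a_k=1  p_k/q_k = 106/5
k=3  a_k=2  p_k/q_k = 297/14
k=4  a_k=4  p_k/q_k = 1294/61
k=5  a_k=2  p_k/q_k = 2885/136
k=6  a_k=1  p_k/q_k = 4179/197
k=7  a_k=4  p_k/q_k = 19601/924
→ (19601, 924).  Check: 19601²=384199201, 450·924²=384199200, difference 1.

19601 924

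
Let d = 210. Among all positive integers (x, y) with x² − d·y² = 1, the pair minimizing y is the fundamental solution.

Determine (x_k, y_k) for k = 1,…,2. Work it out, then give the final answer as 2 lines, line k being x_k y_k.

29 2
1681 116

√210 → a₀=14, period (2,28); ℓ=2 even so k=1
step 0: (14, 1)  from 14·(1,0) + (0,1)
step 1: (29, 2)  from 2·(14,1) + (1,0)
fundamental: x₁=29, y₁=2  (since 841 − 210·4 = 1)
(29+2√210)^2 = 1681 + 116√210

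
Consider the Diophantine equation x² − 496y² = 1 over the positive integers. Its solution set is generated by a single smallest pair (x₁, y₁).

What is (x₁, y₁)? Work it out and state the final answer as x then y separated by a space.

4620799 207480

[22; 3,1,2,4,1,…,1,3,44] for √496; ℓ=16 ⇒ convergent index 15
i=0: a=22 ⇒ p=22, q=1
i=1: a=3 ⇒ p=67, q=3
i=2: a=1 ⇒ p=89, q=4
i=3: a=2 ⇒ p=245, q=11
i=4: a=4 ⇒ p=1069, q=48
i=5: a=1 ⇒ p=1314, q=59
i=6: a=1 ⇒ p=2383, q=107
…
i=10: a=1 ⇒ p=49709, q=2232
i=11: a=1 ⇒ p=84875, q=3811
…
i=14: a=1 ⇒ p=1252502, q=56239
i=15: a=3 ⇒ p=4620799, q=207480
fundamental: x₁=4620799, y₁=207480  (since 21351783398401 − 496·43047950400 = 1)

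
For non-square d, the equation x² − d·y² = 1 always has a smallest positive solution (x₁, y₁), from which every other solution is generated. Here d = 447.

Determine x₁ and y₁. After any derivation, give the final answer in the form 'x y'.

[21; 7,42] for √447; ℓ=2 ⇒ convergent index 1
k=0  a_k=21  p_k/q_k = 21/1
k=1  a_k=7  p_k/q_k = 148/7
→ (148, 7).  Check: 148²=21904, 447·7²=21903, difference 1.

148 7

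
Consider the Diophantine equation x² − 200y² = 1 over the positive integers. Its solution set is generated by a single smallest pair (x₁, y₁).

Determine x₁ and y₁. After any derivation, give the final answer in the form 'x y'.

99 7

[14; 7,28] for √200; ℓ=2 ⇒ convergent index 1
i=0: a=14 ⇒ p=14, q=1
i=1: a=7 ⇒ p=99, q=7
fundamental: x₁=99, y₁=7  (since 9801 − 200·49 = 1)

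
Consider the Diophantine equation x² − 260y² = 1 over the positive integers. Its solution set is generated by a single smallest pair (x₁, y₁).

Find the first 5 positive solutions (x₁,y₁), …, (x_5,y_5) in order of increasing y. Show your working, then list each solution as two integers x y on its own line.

129 8
33281 2064
8586369 532504
2215249921 137383968
571525893249 35444531240

d=260: √d = [16; 8,32] (ℓ=2, even), read p_1/q_1
i=0: a=16 ⇒ p=16, q=1
i=1: a=8 ⇒ p=129, q=8
fundamental: x₁=129, y₁=8  (since 16641 − 260·64 = 1)
(129+8√260)^2 = 33281 + 2064√260
(129+8√260)^3 = 8586369 + 532504√260
(129+8√260)^4 = 2215249921 + 137383968√260
(129+8√260)^5 = 571525893249 + 35444531240√260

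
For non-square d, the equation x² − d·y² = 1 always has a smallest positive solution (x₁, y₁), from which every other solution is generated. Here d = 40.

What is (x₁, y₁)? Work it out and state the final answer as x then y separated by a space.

19 3

d=40: √d = [6; 3,12] (ℓ=2, even), read p_1/q_1
k=0  a_k=6  p_k/q_k = 6/1
k=1  a_k=3  p_k/q_k = 19/3
(x₁, y₁) = (19, 3);  19² − 40·3² = 1 ✓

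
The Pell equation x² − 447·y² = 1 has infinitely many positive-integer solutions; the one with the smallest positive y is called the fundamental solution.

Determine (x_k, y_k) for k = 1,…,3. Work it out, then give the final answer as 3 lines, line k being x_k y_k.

148 7
43807 2072
12966724 613305

√447 → a₀=21, period (7,42); ℓ=2 even so k=1
a_0=21:  p_0=21·1+0=21,  q_0=21·0+1=1
a_1=7:  p_1=7·21+1=148,  q_1=7·1+0=7
(x₁, y₁) = (148, 7);  148² − 447·7² = 1 ✓
k=2:  x_2 = 148·148+447·7·7 = 43807,  y_2 = 148·7+7·148 = 2072
k=3:  x_3 = 148·43807+447·7·2072 = 12966724,  y_3 = 148·2072+7·43807 = 613305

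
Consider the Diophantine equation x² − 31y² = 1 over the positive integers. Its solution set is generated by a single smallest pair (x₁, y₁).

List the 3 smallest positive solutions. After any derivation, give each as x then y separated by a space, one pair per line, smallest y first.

1520 273
4620799 829920
14047227440 2522956527

[5; 1,1,3,5,3,1,1,10] for √31; ℓ=8 ⇒ convergent index 7
a_0=5:  p_0=5·1+0=5,  q_0=5·0+1=1
…
a_4=5:  p_4=5·39+11=206,  q_4=5·7+2=37
a_5=3:  p_5=3·206+39=657,  q_5=3·37+7=118
a_6=1:  p_6=1·657+206=863,  q_6=1·118+37=155
a_7=1:  p_7=1·863+657=1520,  q_7=1·155+118=273
→ (1520, 273).  Check: 1520²=2310400, 31·273²=2310399, difference 1.
(x_2, y_2) = (1520·1520 + 31·273·273, 1520·273 + 273·1520) = (4620799, 829920)
(x_3, y_3) = (1520·4620799 + 31·273·829920, 1520·829920 + 273·4620799) = (14047227440, 2522956527)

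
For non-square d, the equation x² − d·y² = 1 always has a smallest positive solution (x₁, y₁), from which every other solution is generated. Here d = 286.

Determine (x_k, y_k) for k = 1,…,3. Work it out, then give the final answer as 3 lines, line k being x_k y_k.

561835 33222
631317134449 37330564740
709392124465745995 41947235681362578

√286 = [16; 1,10,3,3,2,3,3,10,1,32, …], period ℓ=10 (even) → k=9
a_0=16:  p_0=16·1+0=16,  q_0=16·0+1=1
a_1=1:  p_1=1·16+1=17,  q_1=1·1+0=1
…
a_3=3:  p_3=3·186+17=575,  q_3=3·11+1=34
a_4=3:  p_4=3·575+186=1911,  q_4=3·34+11=113
a_5=2:  p_5=2·1911+575=4397,  q_5=2·113+34=260
a_6=3:  p_6=3·4397+1911=15102,  q_6=3·260+113=893
a_7=3:  p_7=3·15102+4397=49703,  q_7=3·893+260=2939
a_8=10:  p_8=10·49703+15102=512132,  q_8=10·2939+893=30283
a_9=1:  p_9=1·512132+49703=561835,  q_9=1·30283+2939=33222
fundamental: x₁=561835, y₁=33222  (since 315658567225 − 286·1103701284 = 1)
(561835+33222√286)^2 = 631317134449 + 37330564740√286
(561835+33222√286)^3 = 709392124465745995 + 41947235681362578√286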